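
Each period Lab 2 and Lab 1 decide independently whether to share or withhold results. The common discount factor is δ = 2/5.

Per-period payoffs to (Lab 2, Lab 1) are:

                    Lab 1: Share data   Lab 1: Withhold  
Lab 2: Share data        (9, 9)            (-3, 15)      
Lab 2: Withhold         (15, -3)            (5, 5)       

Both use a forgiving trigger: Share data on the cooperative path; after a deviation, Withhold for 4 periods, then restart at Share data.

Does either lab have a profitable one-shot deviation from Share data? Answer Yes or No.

Yes

IC: δ+…+δ^4 ≥ (15−9)/(9−5) = 3/2.
At δ = 2/5: partial sum = 0.6496 < 1.5000. Cooperation not sustainable.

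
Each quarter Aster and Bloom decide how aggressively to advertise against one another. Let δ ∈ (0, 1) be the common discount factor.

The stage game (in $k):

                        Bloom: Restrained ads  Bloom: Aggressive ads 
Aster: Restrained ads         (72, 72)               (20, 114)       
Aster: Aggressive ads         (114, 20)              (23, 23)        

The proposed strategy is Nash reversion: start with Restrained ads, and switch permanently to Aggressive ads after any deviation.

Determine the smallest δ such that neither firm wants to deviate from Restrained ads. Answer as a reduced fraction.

Cooperation forever yields 72 each period: 72/(1−δ).
Deviating yields 114 once, then 23 forever: 114 + 23δ/(1−δ).
No profitable deviation requires 72/(1−δ) ≥ 114 + 23δ/(1−δ).
Multiplying by (1−δ): 72 ≥ 114(1−δ) + 23δ = 114 − 91δ.
So 91δ ≥ 42, i.e. δ ≥ 42/91 = 6/13.

6/13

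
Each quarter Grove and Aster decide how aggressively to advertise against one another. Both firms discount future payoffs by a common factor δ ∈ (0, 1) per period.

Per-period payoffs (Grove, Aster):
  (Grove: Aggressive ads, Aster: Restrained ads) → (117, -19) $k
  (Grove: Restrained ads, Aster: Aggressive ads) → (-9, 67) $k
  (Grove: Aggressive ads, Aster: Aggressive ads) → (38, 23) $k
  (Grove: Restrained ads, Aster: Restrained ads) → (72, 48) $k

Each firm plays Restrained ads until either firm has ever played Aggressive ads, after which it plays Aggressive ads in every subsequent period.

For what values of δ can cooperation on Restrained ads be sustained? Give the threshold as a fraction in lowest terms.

45/79

Grove: cooperation gives 72 each period; deviation gives 117 once then 38 forever.
  72/(1−δ) ≥ 117 + 38δ/(1−δ) ⇒ δ ≥ 45/79.
Aster: cooperation gives 48 each period; deviation gives 67 once then 23 forever.
  δ ≥ 19/44.
Both must hold, so the binding constraint is Grove's: δ ≥ 45/79.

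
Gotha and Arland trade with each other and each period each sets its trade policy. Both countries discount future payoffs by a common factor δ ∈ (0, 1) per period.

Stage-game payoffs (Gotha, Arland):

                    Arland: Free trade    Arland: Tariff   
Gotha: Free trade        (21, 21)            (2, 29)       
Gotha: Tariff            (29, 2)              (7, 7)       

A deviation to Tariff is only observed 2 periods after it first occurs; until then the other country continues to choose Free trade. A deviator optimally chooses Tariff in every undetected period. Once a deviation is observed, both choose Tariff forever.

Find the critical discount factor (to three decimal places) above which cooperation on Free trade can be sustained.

The best deviation is to choose Tariff for all 2 undetected periods, earning 29 each, then 7 forever once detected.
Deviation value: 29(1−δ^2)/(1−δ) + 7δ^2/(1−δ); cooperation value: 21/(1−δ).
IC: 21 ≥ 29(1−δ^2) + 7δ^2 = 29 − 22δ^2.
So δ^2 ≥ 8/22 = 4/11, giving δ ≥ (4/11)^(1/2) ≈ 0.603.

0.603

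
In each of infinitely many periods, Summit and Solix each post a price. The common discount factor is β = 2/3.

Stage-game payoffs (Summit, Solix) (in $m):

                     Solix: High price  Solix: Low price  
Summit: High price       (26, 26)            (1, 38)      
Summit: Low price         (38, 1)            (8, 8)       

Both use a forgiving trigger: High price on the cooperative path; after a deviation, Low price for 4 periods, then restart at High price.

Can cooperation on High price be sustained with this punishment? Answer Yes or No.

Comparing payoff streams over the 5 periods until play realigns: cooperate → 26(1+β+…+β^4); deviate → 38 + 8(β+…+β^4).
Cooperation is sustained iff (26−8)(β+…+β^4) ≥ 38−26.
β+…+β^4 = 2/3·(1−(2/3)^4)/(1−2/3) = 1.6049, and (38−26)/(26−8) = 0.6667.
1.6049 ≥ 0.6667, so cooperation is sustainable.

Yes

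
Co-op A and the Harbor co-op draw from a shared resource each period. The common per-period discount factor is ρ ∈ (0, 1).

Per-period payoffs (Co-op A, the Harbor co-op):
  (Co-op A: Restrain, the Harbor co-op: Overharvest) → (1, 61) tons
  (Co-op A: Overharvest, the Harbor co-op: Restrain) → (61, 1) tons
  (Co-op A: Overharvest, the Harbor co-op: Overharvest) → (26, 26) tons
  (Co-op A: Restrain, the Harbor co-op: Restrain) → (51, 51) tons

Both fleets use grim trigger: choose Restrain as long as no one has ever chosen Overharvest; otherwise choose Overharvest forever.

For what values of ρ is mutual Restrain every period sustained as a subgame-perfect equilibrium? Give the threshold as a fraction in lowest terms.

Under grim trigger the critical discount factor is (T−C)/(T−P) with T = 61, C = 51, P = 26.
ρ* = (61−51)/(61−26) = 10/35 = 2/7.

2/7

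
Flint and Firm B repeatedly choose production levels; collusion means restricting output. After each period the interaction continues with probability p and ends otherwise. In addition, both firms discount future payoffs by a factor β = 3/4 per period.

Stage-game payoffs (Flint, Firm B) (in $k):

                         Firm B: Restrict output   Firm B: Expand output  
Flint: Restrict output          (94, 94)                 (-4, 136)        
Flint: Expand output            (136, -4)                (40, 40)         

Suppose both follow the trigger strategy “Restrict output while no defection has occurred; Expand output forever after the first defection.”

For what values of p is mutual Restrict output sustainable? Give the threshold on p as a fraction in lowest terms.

With continuation probability p and discount β, the effective per-period discount factor is βp.
Grim-trigger IC: βp ≥ (136−94)/(136−40) = 7/16.
So p ≥ (7/16)/(3/4) = 7/12.

7/12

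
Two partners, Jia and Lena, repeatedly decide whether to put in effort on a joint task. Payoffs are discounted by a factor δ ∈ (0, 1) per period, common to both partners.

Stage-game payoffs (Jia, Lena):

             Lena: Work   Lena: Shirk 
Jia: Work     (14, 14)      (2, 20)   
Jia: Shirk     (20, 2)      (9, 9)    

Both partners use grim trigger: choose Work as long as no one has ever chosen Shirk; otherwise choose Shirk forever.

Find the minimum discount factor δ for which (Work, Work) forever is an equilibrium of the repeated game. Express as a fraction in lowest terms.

6/11

Cooperation forever yields 14 each period: 14/(1−δ).
Deviating yields 20 once, then 9 forever: 20 + 9δ/(1−δ).
No profitable deviation requires 14/(1−δ) ≥ 20 + 9δ/(1−δ).
Multiplying by (1−δ): 14 ≥ 20(1−δ) + 9δ = 20 − 11δ.
So 11δ ≥ 6, i.e. δ ≥ 6/11.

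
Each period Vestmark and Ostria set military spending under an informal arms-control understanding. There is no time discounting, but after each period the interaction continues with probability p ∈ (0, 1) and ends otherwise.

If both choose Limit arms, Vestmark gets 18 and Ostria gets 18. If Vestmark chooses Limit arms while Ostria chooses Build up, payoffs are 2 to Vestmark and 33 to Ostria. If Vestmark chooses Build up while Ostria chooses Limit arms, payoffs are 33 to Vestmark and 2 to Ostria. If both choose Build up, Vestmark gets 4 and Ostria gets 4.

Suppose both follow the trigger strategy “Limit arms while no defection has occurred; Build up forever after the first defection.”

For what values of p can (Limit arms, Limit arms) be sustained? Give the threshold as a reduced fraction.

15/29

With no time discounting, the continuation probability p plays the role of the discount factor.
Grim-trigger IC: 18/(1−p) ≥ 33 + 4p/(1−p) ⇒ p ≥ (33−18)/(33−4) = 15/29.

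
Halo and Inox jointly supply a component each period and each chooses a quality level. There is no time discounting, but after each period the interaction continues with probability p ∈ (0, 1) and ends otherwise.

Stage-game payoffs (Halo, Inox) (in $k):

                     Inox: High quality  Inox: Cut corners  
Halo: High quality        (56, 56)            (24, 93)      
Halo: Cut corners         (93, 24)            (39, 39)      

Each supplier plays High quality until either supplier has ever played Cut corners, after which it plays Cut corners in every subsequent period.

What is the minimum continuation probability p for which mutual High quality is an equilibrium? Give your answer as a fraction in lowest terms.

Expected cooperation value is 56 + p·56 + p²·56 + … = 56/(1−p); deviation gives 93 + p·39/(1−p).
56 ≥ 93(1−p) + 39p ⇒ 54p ≥ 37 ⇒ p ≥ 37/54.

37/54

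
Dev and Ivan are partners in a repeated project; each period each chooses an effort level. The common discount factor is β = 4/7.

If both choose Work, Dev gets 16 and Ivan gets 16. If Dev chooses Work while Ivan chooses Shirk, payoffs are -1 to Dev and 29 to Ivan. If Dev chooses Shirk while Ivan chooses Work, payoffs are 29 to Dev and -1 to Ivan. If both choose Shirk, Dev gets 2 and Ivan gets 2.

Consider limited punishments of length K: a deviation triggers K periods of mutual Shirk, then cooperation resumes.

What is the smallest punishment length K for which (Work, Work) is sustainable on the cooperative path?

3

No profitable deviation requires (16−2)(β+…+β^K) ≥ 29−16, i.e. β+…+β^K ≥ 13/14 ≈ 0.9286.
With β = 4/7, the partial sums are K=1: 0.5714, K=2: 0.8980, K=3: 1.0845.
K = 3 is the first length at which the sum reaches 0.9286.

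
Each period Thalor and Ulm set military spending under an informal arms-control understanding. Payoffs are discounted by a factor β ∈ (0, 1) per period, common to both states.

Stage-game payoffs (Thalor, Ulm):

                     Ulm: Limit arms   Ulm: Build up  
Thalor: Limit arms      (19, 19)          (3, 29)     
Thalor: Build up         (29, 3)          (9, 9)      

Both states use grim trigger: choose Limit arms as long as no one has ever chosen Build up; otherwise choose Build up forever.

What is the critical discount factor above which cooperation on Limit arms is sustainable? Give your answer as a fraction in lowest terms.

19/(1−β) ≥ 29 + 9β/(1−β)
19 ≥ 29 − 20β
β ≥ 10/20 = 1/2.

1/2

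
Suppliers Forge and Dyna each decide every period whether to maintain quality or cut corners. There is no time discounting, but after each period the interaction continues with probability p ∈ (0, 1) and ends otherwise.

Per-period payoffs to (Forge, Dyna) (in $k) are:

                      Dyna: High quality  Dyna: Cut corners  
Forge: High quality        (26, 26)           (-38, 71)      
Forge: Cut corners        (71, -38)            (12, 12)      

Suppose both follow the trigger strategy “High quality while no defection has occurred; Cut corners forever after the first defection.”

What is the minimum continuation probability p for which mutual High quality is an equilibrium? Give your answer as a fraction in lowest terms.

With no time discounting, the continuation probability p plays the role of the discount factor.
Grim-trigger IC: 26/(1−p) ≥ 71 + 12p/(1−p) ⇒ p ≥ (71−26)/(71−12) = 45/59.

45/59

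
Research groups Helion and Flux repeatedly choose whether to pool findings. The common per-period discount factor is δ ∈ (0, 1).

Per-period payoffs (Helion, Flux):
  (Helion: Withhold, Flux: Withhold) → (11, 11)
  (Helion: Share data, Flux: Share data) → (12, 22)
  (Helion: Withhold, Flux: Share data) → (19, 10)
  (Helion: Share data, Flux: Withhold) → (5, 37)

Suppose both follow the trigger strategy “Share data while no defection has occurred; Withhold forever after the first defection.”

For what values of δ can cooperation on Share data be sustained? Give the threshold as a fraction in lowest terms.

7/8

Helion: cooperation gives 12 each period; deviation gives 19 once then 11 forever.
  12/(1−δ) ≥ 19 + 11δ/(1−δ) ⇒ δ ≥ 7/8.
Flux: cooperation gives 22 each period; deviation gives 37 once then 11 forever.
  δ ≥ 15/26.
Both must hold, so the binding constraint is Helion's: δ ≥ 7/8.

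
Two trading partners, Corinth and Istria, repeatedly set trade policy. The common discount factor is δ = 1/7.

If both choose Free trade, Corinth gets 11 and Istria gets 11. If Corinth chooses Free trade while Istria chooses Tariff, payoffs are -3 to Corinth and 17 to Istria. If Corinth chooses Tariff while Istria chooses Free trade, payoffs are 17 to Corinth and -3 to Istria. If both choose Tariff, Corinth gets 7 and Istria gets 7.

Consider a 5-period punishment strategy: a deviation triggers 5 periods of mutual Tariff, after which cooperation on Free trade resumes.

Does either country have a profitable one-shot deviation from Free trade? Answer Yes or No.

Comparing payoff streams over the 6 periods until play realigns: cooperate → 11(1+δ+…+δ^5); deviate → 17 + 7(δ+…+δ^5).
Cooperation is sustained iff (11−7)(δ+…+δ^5) ≥ 17−11.
δ+…+δ^5 = 1/7·(1−(1/7)^5)/(1−1/7) = 0.1667, and (17−11)/(11−7) = 1.5000.
0.1667 < 1.5000, so cooperation is not sustainable.

Yes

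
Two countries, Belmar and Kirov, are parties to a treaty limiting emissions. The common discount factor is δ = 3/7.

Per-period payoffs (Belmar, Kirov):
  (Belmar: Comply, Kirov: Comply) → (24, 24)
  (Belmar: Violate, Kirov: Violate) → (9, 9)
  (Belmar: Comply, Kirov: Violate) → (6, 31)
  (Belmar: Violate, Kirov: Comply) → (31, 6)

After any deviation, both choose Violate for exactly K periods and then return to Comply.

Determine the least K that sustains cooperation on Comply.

2

Need Σ_{k=1}^{K} δ^k ≥ (31−24)/(24−9) = 0.4667 at δ = 3/7.
At K = 1 the sum is 0.4286 < 0.4667; at K = 2 it is 0.6122 ≥ 0.4667.
So the minimum punishment length is K = 2.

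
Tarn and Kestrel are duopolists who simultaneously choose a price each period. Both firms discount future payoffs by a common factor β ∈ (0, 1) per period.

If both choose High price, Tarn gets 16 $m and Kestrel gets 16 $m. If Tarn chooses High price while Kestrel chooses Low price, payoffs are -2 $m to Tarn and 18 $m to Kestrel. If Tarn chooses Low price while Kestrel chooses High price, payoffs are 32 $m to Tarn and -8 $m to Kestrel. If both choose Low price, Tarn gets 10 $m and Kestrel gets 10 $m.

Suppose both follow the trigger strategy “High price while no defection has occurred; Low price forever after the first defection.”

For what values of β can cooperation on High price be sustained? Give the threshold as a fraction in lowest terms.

Tarn: cooperation gives 16 each period; deviation gives 32 once then 10 forever.
  16/(1−β) ≥ 32 + 10β/(1−β) ⇒ β ≥ 16/22 = 8/11.
Kestrel: cooperation gives 16 each period; deviation gives 18 once then 10 forever.
  β ≥ 2/8 = 1/4.
Both must hold, so the binding constraint is Tarn's: β ≥ 8/11.

8/11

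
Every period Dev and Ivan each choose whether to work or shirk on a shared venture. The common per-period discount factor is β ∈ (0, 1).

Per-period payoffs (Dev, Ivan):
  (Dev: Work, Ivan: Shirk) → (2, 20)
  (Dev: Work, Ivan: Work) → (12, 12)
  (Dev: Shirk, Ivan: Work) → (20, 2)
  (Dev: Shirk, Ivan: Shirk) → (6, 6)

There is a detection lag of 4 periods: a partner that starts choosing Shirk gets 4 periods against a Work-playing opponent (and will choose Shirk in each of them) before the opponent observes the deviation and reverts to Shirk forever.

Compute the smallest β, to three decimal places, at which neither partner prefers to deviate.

0.869

Deviating for the 4 undetected periods gains 20−12 = 8 per period over cooperation, then loses 12−6 = 6 per period forever once punishment starts.
Gain: 8(1 + β + … + β^3); loss: 6·β^4/(1−β).
No profitable deviation ⇔ 8(1−β^4) ≤ 6·β^4, i.e. β^4 ≥ 8/(8+6) = 4/7.
Hence β ≥ (4/7)^(1/4) ≈ 0.869.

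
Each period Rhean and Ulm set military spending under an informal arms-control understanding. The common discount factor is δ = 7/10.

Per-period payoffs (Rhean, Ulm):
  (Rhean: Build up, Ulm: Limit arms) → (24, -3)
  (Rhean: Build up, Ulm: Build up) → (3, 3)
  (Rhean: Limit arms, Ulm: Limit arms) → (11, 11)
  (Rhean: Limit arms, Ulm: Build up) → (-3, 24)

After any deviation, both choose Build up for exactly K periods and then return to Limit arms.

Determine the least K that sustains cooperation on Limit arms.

4

IC: δ(1−δ^K)/(1−δ) ≥ (24−11)/(11−3) = 13/8.
With δ = 7/10: need 1 − δ^K ≥ 13/8·(1−7/10)/(7/10), i.e. δ^K ≤ 0.3036.
Since (7/10)^3 = 0.3430 and (7/10)^4 = 0.2401, the smallest such K is 4.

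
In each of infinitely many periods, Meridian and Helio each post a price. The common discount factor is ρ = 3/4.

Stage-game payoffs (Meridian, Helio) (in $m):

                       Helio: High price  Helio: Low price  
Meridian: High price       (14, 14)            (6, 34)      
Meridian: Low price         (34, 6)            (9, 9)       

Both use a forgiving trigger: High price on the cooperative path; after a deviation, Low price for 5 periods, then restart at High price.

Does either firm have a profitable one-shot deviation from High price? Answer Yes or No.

Comparing payoff streams over the 6 periods until play realigns: cooperate → 14(1+ρ+…+ρ^5); deviate → 34 + 9(ρ+…+ρ^5).
Cooperation is sustained iff (14−9)(ρ+…+ρ^5) ≥ 34−14.
ρ+…+ρ^5 = 3/4·(1−(3/4)^5)/(1−3/4) = 2.2881, and (34−14)/(14−9) = 4.0000.
2.2881 < 4.0000, so cooperation is not sustainable.

Yes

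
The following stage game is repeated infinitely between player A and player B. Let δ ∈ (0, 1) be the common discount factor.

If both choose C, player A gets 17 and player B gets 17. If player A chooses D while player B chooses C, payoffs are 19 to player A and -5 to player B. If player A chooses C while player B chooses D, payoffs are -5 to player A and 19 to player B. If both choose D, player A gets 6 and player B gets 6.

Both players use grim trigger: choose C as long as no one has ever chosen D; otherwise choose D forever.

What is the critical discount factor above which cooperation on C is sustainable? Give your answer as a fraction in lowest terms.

17/(1−δ) ≥ 19 + 6δ/(1−δ)
17 ≥ 19 − 13δ
δ ≥ 2/13.

2/13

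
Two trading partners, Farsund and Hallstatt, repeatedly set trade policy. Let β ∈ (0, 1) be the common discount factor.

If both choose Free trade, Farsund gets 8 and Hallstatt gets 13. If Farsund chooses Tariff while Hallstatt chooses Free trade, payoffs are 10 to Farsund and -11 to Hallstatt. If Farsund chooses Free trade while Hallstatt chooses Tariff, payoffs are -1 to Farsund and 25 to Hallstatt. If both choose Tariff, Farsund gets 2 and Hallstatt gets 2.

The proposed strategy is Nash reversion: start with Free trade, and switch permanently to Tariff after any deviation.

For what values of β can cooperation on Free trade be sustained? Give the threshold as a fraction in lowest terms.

12/23

For Farsund: deviation gain 10−8 = 2, per-period punishment loss 8−2 = 6. IC gives β ≥ 2/8 = 1/4.
For Hallstatt: gain 12, loss 11 per period, so β ≥ 12/23.
The tighter constraint is Hallstatt's, so cooperation needs β ≥ 12/23.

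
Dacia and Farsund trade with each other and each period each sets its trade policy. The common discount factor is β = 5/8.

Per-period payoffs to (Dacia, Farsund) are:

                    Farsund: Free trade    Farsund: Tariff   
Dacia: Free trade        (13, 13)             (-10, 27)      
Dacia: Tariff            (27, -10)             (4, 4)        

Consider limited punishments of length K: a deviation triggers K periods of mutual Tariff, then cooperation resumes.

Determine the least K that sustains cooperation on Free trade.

6

Need Σ_{k=1}^{K} β^k ≥ (27−13)/(13−4) = 1.5556 at β = 5/8.
At K = 5 the sum is 1.5077 < 1.5556; at K = 6 it is 1.5673 ≥ 1.5556.
So the minimum punishment length is K = 6.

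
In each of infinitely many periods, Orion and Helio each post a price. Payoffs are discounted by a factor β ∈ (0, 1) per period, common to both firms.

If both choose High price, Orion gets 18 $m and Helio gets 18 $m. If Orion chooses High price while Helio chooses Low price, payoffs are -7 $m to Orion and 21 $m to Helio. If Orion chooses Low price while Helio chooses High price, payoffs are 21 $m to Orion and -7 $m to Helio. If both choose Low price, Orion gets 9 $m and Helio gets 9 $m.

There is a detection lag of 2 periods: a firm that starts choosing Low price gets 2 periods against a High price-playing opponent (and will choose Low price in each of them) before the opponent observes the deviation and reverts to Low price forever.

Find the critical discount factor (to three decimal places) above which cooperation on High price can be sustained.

0.500

Deviating for the 2 undetected periods gains 21−18 = 3 per period over cooperation, then loses 18−9 = 9 per period forever once punishment starts.
Gain: 3(1 + β + … + β^1); loss: 9·β^2/(1−β).
No profitable deviation ⇔ 3(1−β^2) ≤ 9·β^2, i.e. β^2 ≥ 3/(3+9) = 1/4.
Hence β ≥ (1/4)^(1/2) ≈ 0.500.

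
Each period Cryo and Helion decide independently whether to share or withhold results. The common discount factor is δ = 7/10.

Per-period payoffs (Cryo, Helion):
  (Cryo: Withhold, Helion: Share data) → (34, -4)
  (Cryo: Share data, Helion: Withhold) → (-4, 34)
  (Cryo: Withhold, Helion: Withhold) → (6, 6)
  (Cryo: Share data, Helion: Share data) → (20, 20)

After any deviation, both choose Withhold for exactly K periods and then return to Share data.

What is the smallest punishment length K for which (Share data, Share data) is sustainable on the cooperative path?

2

IC: δ(1−δ^K)/(1−δ) ≥ (34−20)/(20−6) = 1.
With δ = 7/10: need 1 − δ^K ≥ 1·(1−7/10)/(7/10), i.e. δ^K ≤ 0.5714.
Since (7/10)^1 = 0.7000 and (7/10)^2 = 0.4900, the smallest such K is 2.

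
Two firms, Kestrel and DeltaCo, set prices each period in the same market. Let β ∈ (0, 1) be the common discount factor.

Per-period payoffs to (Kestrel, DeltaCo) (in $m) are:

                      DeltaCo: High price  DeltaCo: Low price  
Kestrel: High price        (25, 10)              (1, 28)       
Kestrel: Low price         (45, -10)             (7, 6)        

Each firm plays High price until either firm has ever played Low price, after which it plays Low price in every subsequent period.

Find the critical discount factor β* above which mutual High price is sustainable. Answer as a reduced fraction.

9/11

Kestrel's threshold: (45−25)/(45−7) = 10/19.
DeltaCo's threshold: (28−10)/(28−6) = 9/11.
10/19 < 9/11, so DeltaCo binds and β* = 9/11.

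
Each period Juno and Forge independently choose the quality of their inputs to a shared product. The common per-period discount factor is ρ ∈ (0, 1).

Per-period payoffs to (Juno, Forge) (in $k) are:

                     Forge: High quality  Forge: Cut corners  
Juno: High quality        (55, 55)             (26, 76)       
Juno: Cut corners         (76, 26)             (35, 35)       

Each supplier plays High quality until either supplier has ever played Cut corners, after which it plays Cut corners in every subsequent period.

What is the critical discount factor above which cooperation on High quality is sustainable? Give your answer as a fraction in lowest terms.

21/41

55/(1−ρ) ≥ 76 + 35ρ/(1−ρ)
55 ≥ 76 − 41ρ
ρ ≥ 21/41.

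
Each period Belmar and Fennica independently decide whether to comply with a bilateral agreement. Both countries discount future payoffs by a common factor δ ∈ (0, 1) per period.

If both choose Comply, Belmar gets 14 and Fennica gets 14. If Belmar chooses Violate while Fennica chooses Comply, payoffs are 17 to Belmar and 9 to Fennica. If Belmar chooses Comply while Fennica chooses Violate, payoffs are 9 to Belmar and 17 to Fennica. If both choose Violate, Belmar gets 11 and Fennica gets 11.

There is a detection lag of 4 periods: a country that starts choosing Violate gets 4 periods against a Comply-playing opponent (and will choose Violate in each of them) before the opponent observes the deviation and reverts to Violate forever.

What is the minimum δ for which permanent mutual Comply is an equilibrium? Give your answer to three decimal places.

The best deviation is to choose Violate for all 4 undetected periods, earning 17 each, then 11 forever once detected.
Deviation value: 17(1−δ^4)/(1−δ) + 11δ^4/(1−δ); cooperation value: 14/(1−δ).
IC: 14 ≥ 17(1−δ^4) + 11δ^4 = 17 − 6δ^4.
So δ^4 ≥ 3/6 = 1/2, giving δ ≥ (1/2)^(1/4) ≈ 0.841.

0.841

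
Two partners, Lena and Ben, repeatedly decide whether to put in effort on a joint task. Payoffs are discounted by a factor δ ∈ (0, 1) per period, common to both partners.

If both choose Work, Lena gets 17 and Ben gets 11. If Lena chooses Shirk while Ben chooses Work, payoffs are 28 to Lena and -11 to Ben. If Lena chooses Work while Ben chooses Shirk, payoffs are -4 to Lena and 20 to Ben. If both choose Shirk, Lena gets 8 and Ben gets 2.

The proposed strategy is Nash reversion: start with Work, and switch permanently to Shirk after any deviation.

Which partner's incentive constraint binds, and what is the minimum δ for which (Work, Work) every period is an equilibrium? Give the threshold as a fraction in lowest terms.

Lena; δ ≥ 11/20

Lena's threshold: (28−17)/(28−8) = 11/20.
Ben's threshold: (20−11)/(20−2) = 1/2.
11/20 > 1/2, so Lena binds and δ* = 11/20.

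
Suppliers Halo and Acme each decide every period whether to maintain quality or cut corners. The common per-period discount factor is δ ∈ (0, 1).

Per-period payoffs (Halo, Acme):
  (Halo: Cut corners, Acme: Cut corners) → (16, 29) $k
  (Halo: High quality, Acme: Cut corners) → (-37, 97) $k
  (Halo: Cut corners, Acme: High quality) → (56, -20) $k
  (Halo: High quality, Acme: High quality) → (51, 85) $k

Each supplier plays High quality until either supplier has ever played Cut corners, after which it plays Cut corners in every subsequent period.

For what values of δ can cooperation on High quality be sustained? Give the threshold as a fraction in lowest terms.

3/17

Halo: cooperation gives 51 each period; deviation gives 56 once then 16 forever.
  51/(1−δ) ≥ 56 + 16δ/(1−δ) ⇒ δ ≥ 5/40 = 1/8.
Acme: cooperation gives 85 each period; deviation gives 97 once then 29 forever.
  δ ≥ 12/68 = 3/17.
Both must hold, so the binding constraint is Acme's: δ ≥ 3/17.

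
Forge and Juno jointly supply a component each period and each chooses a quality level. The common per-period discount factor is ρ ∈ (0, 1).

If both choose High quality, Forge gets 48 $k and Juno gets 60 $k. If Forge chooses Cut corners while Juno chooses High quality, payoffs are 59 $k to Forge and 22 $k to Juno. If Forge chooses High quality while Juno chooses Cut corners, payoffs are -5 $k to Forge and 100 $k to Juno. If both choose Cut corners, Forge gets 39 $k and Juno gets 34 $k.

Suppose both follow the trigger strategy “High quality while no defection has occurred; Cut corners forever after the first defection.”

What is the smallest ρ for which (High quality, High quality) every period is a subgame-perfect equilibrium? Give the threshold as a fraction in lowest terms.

Forge: cooperation gives 48 each period; deviation gives 59 once then 39 forever.
  48/(1−ρ) ≥ 59 + 39ρ/(1−ρ) ⇒ ρ ≥ 11/20.
Juno: cooperation gives 60 each period; deviation gives 100 once then 34 forever.
  ρ ≥ 40/66 = 20/33.
Both must hold, so the binding constraint is Juno's: ρ ≥ 20/33.

20/33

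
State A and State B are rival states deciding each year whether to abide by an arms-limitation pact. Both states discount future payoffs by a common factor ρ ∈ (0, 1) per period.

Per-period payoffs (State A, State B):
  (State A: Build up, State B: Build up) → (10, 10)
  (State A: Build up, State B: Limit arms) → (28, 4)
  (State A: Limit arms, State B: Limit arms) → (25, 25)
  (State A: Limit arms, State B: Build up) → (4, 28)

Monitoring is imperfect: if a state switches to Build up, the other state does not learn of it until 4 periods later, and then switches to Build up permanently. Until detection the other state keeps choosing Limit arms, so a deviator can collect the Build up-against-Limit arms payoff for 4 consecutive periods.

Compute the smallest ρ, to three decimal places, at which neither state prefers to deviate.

The best deviation is to choose Build up for all 4 undetected periods, earning 28 each, then 10 forever once detected.
Deviation value: 28(1−ρ^4)/(1−ρ) + 10ρ^4/(1−ρ); cooperation value: 25/(1−ρ).
IC: 25 ≥ 28(1−ρ^4) + 10ρ^4 = 28 − 18ρ^4.
So ρ^4 ≥ 3/18 = 1/6, giving ρ ≥ (1/6)^(1/4) ≈ 0.639.

0.639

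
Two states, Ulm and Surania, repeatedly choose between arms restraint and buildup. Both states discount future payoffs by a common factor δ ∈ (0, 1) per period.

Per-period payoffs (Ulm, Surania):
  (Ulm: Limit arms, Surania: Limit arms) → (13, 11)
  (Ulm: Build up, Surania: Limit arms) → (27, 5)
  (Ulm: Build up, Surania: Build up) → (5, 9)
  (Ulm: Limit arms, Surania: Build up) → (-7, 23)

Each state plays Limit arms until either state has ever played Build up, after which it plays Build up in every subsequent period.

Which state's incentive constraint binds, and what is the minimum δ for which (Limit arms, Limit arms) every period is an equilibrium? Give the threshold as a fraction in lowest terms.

For Ulm: deviation gain 27−13 = 14, per-period punishment loss 13−5 = 8. IC gives δ ≥ 14/22 = 7/11.
For Surania: gain 12, loss 2 per period, so δ ≥ 12/14 = 6/7.
The tighter constraint is Surania's, so cooperation needs δ ≥ 6/7.

Surania; δ ≥ 6/7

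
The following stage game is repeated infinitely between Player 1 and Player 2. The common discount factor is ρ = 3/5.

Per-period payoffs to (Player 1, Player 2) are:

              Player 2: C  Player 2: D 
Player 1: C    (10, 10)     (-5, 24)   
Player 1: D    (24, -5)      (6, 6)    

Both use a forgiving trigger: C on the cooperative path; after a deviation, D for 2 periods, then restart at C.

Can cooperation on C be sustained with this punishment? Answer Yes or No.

Comparing payoff streams over the 3 periods until play realigns: cooperate → 10(1+ρ+…+ρ^2); deviate → 24 + 6(ρ+…+ρ^2).
Cooperation is sustained iff (10−6)(ρ+…+ρ^2) ≥ 24−10.
ρ+…+ρ^2 = 3/5·(1−(3/5)^2)/(1−3/5) = 0.9600, and (24−10)/(10−6) = 3.5000.
0.9600 < 3.5000, so cooperation is not sustainable.

No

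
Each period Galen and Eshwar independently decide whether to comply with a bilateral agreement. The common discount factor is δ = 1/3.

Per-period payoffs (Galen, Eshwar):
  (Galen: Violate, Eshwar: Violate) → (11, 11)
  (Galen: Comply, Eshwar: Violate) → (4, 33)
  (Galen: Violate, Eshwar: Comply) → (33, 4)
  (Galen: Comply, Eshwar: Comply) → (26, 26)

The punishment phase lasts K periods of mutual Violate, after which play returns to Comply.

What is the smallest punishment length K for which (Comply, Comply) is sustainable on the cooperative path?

3

IC: δ(1−δ^K)/(1−δ) ≥ (33−26)/(26−11) = 7/15.
With δ = 1/3: need 1 − δ^K ≥ 7/15·(1−1/3)/(1/3), i.e. δ^K ≤ 0.0667.
Since (1/3)^2 = 0.1111 and (1/3)^3 = 0.0370, the smallest such K is 3.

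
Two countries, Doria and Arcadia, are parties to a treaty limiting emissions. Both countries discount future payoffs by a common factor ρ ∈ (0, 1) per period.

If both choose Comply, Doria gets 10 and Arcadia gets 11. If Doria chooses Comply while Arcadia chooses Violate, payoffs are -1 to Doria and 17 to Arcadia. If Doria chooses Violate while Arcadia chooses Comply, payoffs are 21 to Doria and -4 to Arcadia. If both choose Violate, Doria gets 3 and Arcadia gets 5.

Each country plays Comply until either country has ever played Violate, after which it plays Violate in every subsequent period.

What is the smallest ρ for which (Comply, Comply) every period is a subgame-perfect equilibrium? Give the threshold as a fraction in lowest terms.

Doria's threshold: (21−10)/(21−3) = 11/18.
Arcadia's threshold: (17−11)/(17−5) = 1/2.
11/18 > 1/2, so Doria binds and ρ* = 11/18.

11/18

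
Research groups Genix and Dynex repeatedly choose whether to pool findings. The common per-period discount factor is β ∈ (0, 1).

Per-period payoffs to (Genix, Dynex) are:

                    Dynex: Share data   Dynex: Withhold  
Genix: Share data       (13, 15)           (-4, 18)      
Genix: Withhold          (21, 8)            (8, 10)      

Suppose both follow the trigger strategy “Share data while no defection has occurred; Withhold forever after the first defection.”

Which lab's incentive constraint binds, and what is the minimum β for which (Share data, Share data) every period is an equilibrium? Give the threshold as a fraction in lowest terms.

Genix: cooperation gives 13 each period; deviation gives 21 once then 8 forever.
  13/(1−β) ≥ 21 + 8β/(1−β) ⇒ β ≥ 8/13.
Dynex: cooperation gives 15 each period; deviation gives 18 once then 10 forever.
  β ≥ 3/8.
Both must hold, so the binding constraint is Genix's: β ≥ 8/13.

Genix; β ≥ 8/13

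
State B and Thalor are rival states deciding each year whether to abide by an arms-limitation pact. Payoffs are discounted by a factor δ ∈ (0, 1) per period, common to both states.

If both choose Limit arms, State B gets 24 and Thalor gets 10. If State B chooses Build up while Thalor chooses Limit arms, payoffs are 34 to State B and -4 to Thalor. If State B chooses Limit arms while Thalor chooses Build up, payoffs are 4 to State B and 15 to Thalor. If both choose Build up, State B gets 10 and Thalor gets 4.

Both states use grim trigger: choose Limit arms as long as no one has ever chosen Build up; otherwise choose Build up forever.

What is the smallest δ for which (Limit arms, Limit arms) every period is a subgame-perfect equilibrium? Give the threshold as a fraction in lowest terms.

5/11

State B: cooperation gives 24 each period; deviation gives 34 once then 10 forever.
  24/(1−δ) ≥ 34 + 10δ/(1−δ) ⇒ δ ≥ 10/24 = 5/12.
Thalor: cooperation gives 10 each period; deviation gives 15 once then 4 forever.
  δ ≥ 5/11.
Both must hold, so the binding constraint is Thalor's: δ ≥ 5/11.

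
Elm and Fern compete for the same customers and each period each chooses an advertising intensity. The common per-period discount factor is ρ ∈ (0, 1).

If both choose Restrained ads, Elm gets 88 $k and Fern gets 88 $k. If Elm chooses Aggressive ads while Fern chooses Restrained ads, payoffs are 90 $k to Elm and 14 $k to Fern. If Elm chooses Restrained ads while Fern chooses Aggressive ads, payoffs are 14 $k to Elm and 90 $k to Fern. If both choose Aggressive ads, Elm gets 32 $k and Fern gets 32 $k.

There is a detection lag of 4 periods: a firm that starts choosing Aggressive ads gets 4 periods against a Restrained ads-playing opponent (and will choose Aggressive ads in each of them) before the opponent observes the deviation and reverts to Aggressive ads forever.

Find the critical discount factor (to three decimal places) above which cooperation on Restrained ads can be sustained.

0.431

Deviating for the 4 undetected periods gains 90−88 = 2 per period over cooperation, then loses 88−32 = 56 per period forever once punishment starts.
Gain: 2(1 + ρ + … + ρ^3); loss: 56·ρ^4/(1−ρ).
No profitable deviation ⇔ 2(1−ρ^4) ≤ 56·ρ^4, i.e. ρ^4 ≥ 2/(2+56) = 1/29.
Hence ρ ≥ (1/29)^(1/4) ≈ 0.431.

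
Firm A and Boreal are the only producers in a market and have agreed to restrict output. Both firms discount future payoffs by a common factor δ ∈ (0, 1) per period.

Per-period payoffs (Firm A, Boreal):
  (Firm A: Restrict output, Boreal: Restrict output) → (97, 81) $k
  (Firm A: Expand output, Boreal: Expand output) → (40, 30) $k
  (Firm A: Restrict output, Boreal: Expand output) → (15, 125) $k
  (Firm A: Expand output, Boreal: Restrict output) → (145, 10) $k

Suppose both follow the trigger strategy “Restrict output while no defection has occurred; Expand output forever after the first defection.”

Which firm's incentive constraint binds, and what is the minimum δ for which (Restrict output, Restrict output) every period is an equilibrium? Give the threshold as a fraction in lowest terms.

For Firm A: deviation gain 145−97 = 48, per-period punishment loss 97−40 = 57. IC gives δ ≥ 48/105 = 16/35.
For Boreal: gain 44, loss 51 per period, so δ ≥ 44/95.
The tighter constraint is Boreal's, so cooperation needs δ ≥ 44/95.

Boreal; δ ≥ 44/95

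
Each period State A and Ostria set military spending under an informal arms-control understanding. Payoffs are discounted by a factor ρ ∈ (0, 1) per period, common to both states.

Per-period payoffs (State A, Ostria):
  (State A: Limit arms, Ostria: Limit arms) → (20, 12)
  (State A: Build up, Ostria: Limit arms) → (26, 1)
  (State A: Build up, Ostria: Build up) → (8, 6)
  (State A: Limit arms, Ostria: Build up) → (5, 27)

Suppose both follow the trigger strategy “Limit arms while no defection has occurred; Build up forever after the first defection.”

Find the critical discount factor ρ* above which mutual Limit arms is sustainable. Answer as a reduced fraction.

5/7

For State A: deviation gain 26−20 = 6, per-period punishment loss 20−8 = 12. IC gives ρ ≥ 6/18 = 1/3.
For Ostria: gain 15, loss 6 per period, so ρ ≥ 15/21 = 5/7.
The tighter constraint is Ostria's, so cooperation needs ρ ≥ 5/7.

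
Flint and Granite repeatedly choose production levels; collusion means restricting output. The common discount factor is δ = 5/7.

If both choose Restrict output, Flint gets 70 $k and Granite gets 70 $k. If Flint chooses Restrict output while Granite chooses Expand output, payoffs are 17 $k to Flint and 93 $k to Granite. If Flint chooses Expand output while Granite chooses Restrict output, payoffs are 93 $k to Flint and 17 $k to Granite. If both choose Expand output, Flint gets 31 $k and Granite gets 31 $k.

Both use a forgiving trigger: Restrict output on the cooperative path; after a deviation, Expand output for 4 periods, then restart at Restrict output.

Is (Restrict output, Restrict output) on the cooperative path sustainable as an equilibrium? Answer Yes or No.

Comparing payoff streams over the 5 periods until play realigns: cooperate → 70(1+δ+…+δ^4); deviate → 93 + 31(δ+…+δ^4).
Cooperation is sustained iff (70−31)(δ+…+δ^4) ≥ 93−70.
δ+…+δ^4 = 5/7·(1−(5/7)^4)/(1−5/7) = 1.8492, and (93−70)/(70−31) = 0.5897.
1.8492 ≥ 0.5897, so cooperation is sustainable.

Yes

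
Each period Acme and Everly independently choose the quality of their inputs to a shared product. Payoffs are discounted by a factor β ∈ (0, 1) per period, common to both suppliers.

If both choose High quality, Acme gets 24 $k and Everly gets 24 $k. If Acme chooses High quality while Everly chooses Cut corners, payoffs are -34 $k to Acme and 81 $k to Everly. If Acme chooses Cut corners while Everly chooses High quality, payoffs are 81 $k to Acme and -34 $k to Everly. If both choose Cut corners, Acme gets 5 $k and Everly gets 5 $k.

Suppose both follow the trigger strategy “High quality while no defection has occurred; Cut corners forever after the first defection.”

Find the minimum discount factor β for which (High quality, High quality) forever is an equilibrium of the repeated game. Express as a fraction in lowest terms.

24/(1−β) ≥ 81 + 5β/(1−β)
24 ≥ 81 − 76β
β ≥ 57/76 = 3/4.

3/4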